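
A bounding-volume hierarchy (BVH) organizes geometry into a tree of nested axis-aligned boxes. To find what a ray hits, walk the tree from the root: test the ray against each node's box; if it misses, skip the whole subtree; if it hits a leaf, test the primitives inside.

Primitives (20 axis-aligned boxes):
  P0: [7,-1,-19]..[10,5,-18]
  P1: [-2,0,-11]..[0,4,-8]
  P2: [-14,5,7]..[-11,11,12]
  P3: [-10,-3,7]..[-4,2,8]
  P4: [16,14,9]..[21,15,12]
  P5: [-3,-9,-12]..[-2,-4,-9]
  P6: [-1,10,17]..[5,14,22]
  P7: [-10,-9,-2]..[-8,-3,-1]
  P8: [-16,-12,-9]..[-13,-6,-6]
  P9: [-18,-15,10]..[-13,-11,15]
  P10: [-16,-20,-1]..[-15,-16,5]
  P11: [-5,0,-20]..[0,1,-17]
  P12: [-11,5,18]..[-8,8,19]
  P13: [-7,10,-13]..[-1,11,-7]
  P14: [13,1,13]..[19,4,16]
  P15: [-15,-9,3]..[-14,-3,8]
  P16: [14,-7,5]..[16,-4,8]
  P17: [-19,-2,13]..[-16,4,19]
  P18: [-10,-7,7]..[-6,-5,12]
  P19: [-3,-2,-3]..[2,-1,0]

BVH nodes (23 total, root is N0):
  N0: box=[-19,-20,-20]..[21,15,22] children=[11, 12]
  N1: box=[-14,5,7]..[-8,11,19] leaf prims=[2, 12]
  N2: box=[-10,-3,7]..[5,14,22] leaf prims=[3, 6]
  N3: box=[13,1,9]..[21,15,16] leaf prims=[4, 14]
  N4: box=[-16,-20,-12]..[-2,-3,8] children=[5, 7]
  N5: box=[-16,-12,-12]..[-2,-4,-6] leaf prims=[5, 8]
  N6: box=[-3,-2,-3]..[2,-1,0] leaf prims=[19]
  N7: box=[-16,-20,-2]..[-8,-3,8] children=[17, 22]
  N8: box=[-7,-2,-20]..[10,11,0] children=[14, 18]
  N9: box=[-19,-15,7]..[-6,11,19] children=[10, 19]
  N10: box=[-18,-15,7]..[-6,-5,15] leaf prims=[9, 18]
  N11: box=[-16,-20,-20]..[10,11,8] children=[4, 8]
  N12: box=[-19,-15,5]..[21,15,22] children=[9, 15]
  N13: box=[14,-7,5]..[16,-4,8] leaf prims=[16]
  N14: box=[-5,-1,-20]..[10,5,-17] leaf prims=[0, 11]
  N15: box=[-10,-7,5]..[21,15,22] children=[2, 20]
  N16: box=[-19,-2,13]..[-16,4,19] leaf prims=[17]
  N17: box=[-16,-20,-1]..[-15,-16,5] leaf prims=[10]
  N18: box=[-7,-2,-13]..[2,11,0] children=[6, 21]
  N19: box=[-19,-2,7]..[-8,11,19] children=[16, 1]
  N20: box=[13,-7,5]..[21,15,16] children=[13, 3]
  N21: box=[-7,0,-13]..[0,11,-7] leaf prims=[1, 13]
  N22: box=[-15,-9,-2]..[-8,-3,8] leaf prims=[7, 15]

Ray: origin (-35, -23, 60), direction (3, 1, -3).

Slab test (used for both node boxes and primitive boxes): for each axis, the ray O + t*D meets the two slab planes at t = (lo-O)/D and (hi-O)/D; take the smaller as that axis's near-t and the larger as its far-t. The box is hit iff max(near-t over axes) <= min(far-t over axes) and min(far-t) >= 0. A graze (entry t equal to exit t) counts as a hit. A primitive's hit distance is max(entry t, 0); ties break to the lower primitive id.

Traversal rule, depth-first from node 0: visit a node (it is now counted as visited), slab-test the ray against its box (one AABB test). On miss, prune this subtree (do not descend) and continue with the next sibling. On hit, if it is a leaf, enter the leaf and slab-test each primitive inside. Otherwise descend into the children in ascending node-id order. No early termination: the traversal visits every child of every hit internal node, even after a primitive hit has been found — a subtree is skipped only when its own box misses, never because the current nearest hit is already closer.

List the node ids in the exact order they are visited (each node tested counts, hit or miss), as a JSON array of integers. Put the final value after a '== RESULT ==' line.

Walk:
N0 x:[16/3,56/3] y:[3,38] z:[38/3,80/3] -> hit [38/3,56/3], descend [11, 12]
  N11 x:[19/3,15] y:[3,34] z:[52/3,80/3] -> miss, prune
  N12 x:[16/3,56/3] y:[8,38] z:[38/3,55/3] -> hit [38/3,55/3], descend [9, 15]
    N9 x:[16/3,29/3] y:[8,34] z:[41/3,53/3] -> miss, prune
    N15 x:[25/3,56/3] y:[16,38] z:[38/3,55/3] -> hit [16,55/3], descend [2, 20]
      N2 x:[25/3,40/3] y:[20,37] z:[38/3,53/3] -> miss, prune
      N20 x:[16,56/3] y:[16,38] z:[44/3,55/3] -> hit [16,55/3], descend [3, 13]
        N3 x:[16,56/3] y:[24,38] z:[44/3,17] -> miss, prune
        N13 x:[49/3,17] y:[16,19] z:[52/3,55/3] -> miss, prune

Visited [0, 11, 12, 9, 15, 2, 20, 3, 13]. Tests: 9 box, 0 leaf. Nearest: miss.

== RESULT ==
[0, 11, 12, 9, 15, 2, 20, 3, 13]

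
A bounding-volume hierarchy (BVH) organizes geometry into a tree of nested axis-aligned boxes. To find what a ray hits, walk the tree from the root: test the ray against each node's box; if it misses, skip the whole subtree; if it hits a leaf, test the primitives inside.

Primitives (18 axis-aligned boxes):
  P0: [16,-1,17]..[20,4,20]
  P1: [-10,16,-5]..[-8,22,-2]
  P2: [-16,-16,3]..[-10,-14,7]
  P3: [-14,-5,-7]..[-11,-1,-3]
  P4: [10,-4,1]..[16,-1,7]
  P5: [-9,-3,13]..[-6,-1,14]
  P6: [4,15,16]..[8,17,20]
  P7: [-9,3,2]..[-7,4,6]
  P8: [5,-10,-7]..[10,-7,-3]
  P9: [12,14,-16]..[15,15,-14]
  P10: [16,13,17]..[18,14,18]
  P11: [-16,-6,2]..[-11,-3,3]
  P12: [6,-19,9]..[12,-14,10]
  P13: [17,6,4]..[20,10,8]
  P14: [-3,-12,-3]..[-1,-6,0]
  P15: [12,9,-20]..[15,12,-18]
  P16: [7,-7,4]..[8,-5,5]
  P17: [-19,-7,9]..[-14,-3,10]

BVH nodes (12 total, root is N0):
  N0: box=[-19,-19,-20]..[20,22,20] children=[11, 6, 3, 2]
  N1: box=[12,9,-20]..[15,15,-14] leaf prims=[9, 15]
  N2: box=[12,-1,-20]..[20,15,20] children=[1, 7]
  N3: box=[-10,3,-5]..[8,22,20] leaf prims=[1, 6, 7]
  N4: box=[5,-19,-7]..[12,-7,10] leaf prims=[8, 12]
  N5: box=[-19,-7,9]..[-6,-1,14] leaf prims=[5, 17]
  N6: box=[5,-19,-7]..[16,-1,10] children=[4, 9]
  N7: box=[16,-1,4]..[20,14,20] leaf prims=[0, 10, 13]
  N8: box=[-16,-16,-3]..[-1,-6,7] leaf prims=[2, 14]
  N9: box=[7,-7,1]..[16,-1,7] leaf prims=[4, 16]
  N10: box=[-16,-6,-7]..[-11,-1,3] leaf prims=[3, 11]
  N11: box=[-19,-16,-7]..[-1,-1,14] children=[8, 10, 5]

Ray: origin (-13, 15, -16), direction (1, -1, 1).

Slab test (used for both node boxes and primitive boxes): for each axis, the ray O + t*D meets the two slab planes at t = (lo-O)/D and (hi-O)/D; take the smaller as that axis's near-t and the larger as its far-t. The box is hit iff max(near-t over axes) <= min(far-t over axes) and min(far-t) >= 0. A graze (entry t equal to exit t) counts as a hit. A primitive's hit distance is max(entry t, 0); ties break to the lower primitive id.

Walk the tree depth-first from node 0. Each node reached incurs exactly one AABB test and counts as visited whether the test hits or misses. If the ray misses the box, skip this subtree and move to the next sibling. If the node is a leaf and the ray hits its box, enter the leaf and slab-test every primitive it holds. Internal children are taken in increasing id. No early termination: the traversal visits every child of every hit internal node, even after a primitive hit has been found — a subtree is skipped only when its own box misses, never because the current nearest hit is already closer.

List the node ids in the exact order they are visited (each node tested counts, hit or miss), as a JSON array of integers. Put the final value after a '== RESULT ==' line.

Trace the traversal:
N0 x:[-6,33] y:[-7,34] z:[-4,36] -> hit [-4,33], descend [2, 3, 6, 11]
  N2 x:[25,33] y:[0,16] z:[-4,36] -> miss, prune
  N3 x:[3,21] y:[-7,12] z:[11,36] -> hit [11,12] leaf, test {P1(miss), P6(miss), P7(miss)}
  N6 x:[18,29] y:[16,34] z:[9,26] -> hit [18,26], descend [4, 9]
    N4 x:[18,25] y:[22,34] z:[9,26] -> hit [22,25] leaf, test {P8(miss), P12(miss)}
    N9 x:[20,29] y:[16,22] z:[17,23] -> hit [20,22] leaf, test {P4(miss), P16@t=20}
  N11 x:[-6,12] y:[16,31] z:[9,30] -> miss, prune

order=[0, 2, 3, 6, 4, 9, 11]  |boxes|=7  |leaves|=3  hit=P16

== RESULT ==
[0, 2, 3, 6, 4, 9, 11]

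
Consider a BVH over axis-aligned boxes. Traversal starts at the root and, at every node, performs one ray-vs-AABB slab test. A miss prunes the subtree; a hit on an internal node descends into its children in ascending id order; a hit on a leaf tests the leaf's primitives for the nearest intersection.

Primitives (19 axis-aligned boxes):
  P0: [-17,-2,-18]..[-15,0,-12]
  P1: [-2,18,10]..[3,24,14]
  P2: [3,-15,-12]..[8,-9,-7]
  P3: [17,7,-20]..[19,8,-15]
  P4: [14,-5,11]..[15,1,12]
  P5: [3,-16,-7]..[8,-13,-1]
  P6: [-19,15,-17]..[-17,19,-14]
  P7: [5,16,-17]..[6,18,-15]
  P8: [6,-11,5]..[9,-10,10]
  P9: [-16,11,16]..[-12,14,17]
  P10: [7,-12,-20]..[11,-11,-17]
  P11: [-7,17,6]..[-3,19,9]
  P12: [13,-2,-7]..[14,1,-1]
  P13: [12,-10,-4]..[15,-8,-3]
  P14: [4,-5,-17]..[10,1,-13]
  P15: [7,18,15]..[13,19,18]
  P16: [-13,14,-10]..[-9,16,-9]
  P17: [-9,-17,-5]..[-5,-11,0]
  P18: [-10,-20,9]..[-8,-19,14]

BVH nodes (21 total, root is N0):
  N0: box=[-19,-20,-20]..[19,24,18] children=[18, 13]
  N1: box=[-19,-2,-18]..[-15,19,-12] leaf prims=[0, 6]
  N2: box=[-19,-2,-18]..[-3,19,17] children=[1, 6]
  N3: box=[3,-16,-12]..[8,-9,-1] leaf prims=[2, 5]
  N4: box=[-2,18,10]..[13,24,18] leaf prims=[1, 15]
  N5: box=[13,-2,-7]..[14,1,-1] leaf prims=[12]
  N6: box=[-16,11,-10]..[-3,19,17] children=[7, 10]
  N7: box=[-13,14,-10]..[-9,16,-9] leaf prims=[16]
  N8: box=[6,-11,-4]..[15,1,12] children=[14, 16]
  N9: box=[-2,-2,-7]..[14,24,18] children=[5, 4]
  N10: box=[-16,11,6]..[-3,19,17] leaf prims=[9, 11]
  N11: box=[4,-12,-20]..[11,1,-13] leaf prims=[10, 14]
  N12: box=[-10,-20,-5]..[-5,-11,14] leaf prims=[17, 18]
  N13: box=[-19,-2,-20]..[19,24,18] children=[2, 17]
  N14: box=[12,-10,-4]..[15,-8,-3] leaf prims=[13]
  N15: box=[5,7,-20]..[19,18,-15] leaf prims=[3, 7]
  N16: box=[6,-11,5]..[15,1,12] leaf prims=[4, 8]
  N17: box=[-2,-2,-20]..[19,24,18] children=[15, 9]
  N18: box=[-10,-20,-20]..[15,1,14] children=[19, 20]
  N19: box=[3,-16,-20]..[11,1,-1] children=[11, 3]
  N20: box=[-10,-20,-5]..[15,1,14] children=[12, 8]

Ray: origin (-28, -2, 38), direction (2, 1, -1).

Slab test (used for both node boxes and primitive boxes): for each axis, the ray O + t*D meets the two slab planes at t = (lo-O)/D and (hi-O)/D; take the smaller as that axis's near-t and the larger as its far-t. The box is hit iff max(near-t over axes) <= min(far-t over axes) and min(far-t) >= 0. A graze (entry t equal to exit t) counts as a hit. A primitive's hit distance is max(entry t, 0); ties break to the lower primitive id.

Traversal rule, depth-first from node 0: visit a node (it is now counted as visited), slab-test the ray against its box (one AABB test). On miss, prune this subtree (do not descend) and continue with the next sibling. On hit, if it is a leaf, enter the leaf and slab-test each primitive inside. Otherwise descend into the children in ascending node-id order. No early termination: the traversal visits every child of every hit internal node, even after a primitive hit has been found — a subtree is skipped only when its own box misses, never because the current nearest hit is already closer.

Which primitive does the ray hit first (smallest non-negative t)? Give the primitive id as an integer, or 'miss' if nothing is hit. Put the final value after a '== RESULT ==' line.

Walk:
N0 x:[9/2,47/2] y:[-18,26] z:[20,58] -> hit [20,47/2], descend [13, 18]
  N13 x:[9/2,47/2] y:[0,26] z:[20,58] -> hit [20,47/2], descend [2, 17]
    N2 x:[9/2,25/2] y:[0,21] z:[21,56] -> miss, prune
    N17 x:[13,47/2] y:[0,26] z:[20,58] -> hit [20,47/2], descend [9, 15]
      N9 x:[13,21] y:[0,26] z:[20,45] -> hit [20,21], descend [4, 5]
        N4 x:[13,41/2] y:[20,26] z:[20,28] -> hit [20,41/2] leaf, test {P1(miss), P15@t=20}
        N5 x:[41/2,21] y:[0,3] z:[39,45] -> miss, prune
      N15 x:[33/2,47/2] y:[9,20] z:[53,58] -> miss, prune
  N18 x:[9,43/2] y:[-18,3] z:[24,58] -> miss, prune

Summary -> nodes [0, 13, 2, 17, 9, 4, 5, 15, 18]; box-tests=9; leaf-entries=1; first=P15

== RESULT ==
15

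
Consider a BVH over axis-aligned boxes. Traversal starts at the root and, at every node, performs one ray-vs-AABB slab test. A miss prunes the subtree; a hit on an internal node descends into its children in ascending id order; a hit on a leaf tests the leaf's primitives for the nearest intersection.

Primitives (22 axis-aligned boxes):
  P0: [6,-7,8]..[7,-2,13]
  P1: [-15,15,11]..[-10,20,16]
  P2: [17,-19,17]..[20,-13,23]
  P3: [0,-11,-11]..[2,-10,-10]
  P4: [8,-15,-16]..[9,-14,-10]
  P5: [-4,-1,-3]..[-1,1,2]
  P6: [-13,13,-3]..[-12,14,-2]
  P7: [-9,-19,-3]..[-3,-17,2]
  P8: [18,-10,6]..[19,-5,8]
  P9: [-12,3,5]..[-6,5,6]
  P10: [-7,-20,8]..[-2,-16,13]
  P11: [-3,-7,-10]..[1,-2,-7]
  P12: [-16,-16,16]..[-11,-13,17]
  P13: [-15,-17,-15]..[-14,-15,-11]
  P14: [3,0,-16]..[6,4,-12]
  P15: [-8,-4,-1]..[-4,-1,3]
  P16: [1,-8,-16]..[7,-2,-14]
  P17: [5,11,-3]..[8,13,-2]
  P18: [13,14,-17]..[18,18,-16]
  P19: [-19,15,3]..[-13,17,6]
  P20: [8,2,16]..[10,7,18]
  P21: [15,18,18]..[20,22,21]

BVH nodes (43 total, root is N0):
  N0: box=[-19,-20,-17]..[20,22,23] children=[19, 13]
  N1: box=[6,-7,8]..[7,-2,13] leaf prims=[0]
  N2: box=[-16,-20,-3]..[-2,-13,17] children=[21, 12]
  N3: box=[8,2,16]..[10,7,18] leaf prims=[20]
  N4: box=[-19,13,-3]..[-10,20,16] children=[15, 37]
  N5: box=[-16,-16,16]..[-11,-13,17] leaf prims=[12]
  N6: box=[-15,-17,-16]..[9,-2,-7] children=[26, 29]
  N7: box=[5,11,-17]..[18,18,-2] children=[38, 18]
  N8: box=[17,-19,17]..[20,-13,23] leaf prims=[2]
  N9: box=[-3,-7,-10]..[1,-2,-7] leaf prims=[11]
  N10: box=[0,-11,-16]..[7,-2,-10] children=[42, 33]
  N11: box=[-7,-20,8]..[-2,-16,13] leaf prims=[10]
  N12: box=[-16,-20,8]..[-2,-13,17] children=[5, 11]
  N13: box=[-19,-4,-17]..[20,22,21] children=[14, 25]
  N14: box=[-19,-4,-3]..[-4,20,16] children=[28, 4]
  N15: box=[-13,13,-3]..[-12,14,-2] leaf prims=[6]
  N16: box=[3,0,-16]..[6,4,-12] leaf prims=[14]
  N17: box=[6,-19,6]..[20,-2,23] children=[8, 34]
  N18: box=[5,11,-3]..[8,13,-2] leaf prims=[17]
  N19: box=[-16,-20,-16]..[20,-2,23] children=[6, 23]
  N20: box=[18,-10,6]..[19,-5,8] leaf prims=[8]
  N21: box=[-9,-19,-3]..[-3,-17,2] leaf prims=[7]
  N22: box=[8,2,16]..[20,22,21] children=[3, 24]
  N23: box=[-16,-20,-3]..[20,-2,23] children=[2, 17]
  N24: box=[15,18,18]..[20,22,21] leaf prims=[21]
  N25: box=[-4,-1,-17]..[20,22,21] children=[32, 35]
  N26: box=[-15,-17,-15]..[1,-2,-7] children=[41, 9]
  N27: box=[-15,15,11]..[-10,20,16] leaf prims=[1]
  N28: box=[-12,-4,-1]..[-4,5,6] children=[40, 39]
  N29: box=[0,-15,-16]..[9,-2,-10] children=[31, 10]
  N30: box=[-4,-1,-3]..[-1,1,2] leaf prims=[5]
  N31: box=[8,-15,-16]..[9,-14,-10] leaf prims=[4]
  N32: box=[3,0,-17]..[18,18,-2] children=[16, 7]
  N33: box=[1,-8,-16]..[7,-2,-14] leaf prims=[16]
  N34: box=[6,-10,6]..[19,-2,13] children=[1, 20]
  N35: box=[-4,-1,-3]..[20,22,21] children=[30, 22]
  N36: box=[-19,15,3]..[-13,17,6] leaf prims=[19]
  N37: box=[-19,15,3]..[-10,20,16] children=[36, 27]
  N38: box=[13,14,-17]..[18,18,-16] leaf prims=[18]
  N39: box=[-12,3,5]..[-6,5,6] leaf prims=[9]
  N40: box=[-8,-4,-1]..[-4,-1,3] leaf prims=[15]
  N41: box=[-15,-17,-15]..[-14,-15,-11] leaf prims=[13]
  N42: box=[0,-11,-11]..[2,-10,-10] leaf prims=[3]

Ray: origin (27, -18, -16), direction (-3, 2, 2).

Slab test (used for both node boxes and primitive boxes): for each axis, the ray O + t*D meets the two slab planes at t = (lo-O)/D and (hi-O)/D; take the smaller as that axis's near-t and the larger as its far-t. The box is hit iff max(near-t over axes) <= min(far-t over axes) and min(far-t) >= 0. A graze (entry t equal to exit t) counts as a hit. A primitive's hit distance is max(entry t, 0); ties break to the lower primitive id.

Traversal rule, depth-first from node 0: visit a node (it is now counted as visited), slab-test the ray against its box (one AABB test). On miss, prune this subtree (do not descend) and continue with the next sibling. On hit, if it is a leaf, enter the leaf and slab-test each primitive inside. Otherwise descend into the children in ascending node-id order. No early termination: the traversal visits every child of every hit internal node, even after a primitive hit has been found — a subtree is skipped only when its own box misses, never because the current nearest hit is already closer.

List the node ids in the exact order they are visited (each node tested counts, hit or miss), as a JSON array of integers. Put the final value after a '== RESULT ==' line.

Trace the traversal:
N0 x:[7/3,46/3] y:[-1,20] z:[-1/2,39/2] -> hit [7/3,46/3], descend [13, 19]
  N13 x:[7/3,46/3] y:[7,20] z:[-1/2,37/2] -> hit [7,46/3], descend [14, 25]
    N14 x:[31/3,46/3] y:[7,19] z:[13/2,16] -> hit [31/3,46/3], descend [4, 28]
      N4 x:[37/3,46/3] y:[31/2,19] z:[13/2,16] -> miss, prune
      N28 x:[31/3,13] y:[7,23/2] z:[15/2,11] -> hit [31/3,11], descend [39, 40]
        N39 x:[11,13] y:[21/2,23/2] z:[21/2,11] -> hit [11,11] leaf, test {P9@t=11}
        N40 x:[31/3,35/3] y:[7,17/2] z:[15/2,19/2] -> miss, prune
    N25 x:[7/3,31/3] y:[17/2,20] z:[-1/2,37/2] -> hit [17/2,31/3], descend [32, 35]
      N32 x:[3,8] y:[9,18] z:[-1/2,7] -> miss, prune
      N35 x:[7/3,31/3] y:[17/2,20] z:[13/2,37/2] -> hit [17/2,31/3], descend [22, 30]
        N22 x:[7/3,19/3] y:[10,20] z:[16,37/2] -> miss, prune
        N30 x:[28/3,31/3] y:[17/2,19/2] z:[13/2,9] -> miss, prune
  N19 x:[7/3,43/3] y:[-1,8] z:[0,39/2] -> hit [7/3,8], descend [6, 23]
    N6 x:[6,14] y:[1/2,8] z:[0,9/2] -> miss, prune
    N23 x:[7/3,43/3] y:[-1,8] z:[13/2,39/2] -> hit [13/2,8], descend [2, 17]
      N2 x:[29/3,43/3] y:[-1,5/2] z:[13/2,33/2] -> miss, prune
      N17 x:[7/3,7] y:[-1/2,8] z:[11,39/2] -> miss, prune

order=[0, 13, 14, 4, 28, 39, 40, 25, 32, 35, 22, 30, 19, 6, 23, 2, 17]  |boxes|=17  |leaves|=1  hit=P9

== RESULT ==
[0, 13, 14, 4, 28, 39, 40, 25, 32, 35, 22, 30, 19, 6, 23, 2, 17]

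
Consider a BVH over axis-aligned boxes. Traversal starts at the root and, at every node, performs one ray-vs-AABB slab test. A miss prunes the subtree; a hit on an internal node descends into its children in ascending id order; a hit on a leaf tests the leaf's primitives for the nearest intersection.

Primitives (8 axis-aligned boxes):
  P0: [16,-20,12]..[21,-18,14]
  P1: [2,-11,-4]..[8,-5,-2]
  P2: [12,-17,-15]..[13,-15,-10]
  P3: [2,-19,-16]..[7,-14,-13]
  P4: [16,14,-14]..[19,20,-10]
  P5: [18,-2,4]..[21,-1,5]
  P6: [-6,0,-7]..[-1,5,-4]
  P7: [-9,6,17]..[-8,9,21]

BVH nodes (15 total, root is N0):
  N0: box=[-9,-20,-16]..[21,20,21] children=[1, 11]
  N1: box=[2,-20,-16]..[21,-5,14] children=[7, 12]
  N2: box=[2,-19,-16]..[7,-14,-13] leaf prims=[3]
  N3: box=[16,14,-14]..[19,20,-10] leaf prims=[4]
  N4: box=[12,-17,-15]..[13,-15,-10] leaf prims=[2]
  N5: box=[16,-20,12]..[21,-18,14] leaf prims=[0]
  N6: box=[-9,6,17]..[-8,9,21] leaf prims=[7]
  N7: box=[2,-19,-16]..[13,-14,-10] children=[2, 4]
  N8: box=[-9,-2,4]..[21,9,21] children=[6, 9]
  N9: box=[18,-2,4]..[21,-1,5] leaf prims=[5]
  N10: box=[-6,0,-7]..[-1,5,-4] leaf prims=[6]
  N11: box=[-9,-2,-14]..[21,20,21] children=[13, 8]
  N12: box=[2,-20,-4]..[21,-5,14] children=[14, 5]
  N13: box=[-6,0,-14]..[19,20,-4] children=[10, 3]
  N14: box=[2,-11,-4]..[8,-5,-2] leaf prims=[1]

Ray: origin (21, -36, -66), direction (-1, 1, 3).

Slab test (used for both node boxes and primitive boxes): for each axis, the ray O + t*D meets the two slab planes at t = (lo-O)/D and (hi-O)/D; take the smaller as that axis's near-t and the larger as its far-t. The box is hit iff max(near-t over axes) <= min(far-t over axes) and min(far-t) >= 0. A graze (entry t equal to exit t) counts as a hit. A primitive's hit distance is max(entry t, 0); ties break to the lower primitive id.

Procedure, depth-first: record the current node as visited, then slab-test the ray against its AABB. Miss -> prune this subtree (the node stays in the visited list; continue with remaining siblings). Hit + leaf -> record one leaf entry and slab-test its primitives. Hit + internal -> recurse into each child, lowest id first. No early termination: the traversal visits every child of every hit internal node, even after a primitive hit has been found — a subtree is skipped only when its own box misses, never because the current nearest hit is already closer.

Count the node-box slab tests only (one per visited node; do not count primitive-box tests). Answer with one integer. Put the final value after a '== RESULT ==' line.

Walk:
N0 x:[0,30] y:[16,56] z:[50/3,29] -> hit [50/3,29], descend [1, 11]
  N1 x:[0,19] y:[16,31] z:[50/3,80/3] -> hit [50/3,19], descend [7, 12]
    N7 x:[8,19] y:[17,22] z:[50/3,56/3] -> hit [17,56/3], descend [2, 4]
      N2 x:[14,19] y:[17,22] z:[50/3,53/3] -> hit [17,53/3] leaf, test {P3@t=17}
      N4 x:[8,9] y:[19,21] z:[17,56/3] -> miss, prune
    N12 x:[0,19] y:[16,31] z:[62/3,80/3] -> miss, prune
  N11 x:[0,30] y:[34,56] z:[52/3,29] -> miss, prune

7 AABB tests over nodes [0, 1, 7, 2, 4, 12, 11]; 1 leaf entered; closest P3.

== RESULT ==
7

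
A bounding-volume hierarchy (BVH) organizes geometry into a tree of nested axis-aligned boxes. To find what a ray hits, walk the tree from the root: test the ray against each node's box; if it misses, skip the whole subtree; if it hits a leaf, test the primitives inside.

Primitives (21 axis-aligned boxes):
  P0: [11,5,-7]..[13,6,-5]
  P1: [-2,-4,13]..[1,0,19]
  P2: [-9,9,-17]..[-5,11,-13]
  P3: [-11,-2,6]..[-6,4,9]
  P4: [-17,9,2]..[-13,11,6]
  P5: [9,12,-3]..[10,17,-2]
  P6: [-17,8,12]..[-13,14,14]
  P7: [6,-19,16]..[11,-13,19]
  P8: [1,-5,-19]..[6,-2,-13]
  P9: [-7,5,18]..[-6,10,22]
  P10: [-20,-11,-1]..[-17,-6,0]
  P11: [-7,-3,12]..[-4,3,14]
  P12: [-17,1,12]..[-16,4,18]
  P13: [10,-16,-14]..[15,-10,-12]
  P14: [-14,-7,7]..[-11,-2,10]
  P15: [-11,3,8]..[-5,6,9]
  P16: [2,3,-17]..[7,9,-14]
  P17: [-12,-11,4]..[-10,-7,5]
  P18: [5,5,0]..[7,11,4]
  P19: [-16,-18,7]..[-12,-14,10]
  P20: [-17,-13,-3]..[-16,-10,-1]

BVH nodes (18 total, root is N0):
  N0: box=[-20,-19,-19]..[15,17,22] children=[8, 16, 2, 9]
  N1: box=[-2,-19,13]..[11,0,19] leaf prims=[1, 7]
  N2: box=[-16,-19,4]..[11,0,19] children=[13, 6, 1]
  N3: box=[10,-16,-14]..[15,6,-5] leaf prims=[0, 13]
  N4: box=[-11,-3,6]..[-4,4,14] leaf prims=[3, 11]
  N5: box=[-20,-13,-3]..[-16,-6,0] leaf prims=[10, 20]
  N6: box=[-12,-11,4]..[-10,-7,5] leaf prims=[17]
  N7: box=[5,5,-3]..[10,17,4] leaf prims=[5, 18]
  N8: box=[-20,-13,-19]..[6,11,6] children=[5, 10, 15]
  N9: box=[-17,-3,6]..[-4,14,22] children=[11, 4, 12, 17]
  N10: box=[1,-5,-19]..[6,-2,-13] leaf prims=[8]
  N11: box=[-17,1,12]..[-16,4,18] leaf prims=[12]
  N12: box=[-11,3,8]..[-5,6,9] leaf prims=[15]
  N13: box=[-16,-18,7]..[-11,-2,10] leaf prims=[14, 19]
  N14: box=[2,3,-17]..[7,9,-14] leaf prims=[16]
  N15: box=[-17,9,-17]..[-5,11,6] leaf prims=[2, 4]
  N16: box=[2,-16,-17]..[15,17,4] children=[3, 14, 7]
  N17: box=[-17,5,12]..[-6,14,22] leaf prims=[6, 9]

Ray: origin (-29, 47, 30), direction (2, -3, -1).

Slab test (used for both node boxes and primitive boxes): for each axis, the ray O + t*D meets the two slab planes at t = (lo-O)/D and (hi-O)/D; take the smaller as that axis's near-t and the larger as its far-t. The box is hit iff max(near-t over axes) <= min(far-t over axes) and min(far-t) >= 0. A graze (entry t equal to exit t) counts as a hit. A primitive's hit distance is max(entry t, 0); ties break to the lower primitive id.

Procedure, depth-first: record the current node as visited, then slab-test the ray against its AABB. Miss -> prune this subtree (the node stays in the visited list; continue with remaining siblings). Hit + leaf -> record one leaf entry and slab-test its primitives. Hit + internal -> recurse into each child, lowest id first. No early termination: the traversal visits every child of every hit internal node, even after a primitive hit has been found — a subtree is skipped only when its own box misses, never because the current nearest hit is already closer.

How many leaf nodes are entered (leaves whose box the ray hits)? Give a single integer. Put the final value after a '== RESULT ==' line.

Walk:
N0 x:[9/2,22] y:[10,22] z:[8,49] -> hit [10,22], descend [2, 8, 9, 16]
  N2 x:[13/2,20] y:[47/3,22] z:[11,26] -> hit [47/3,20], descend [1, 6, 13]
    N1 x:[27/2,20] y:[47/3,22] z:[11,17] -> hit [47/3,17] leaf, test {P1(miss), P7(miss)}
    N6 x:[17/2,19/2] y:[18,58/3] z:[25,26] -> miss, prune
    N13 x:[13/2,9] y:[49/3,65/3] z:[20,23] -> miss, prune
  N8 x:[9/2,35/2] y:[12,20] z:[24,49] -> miss, prune
  N9 x:[6,25/2] y:[11,50/3] z:[8,24] -> hit [11,25/2], descend [4, 11, 12, 17]
    N4 x:[9,25/2] y:[43/3,50/3] z:[16,24] -> miss, prune
    N11 x:[6,13/2] y:[43/3,46/3] z:[12,18] -> miss, prune
    N12 x:[9,12] y:[41/3,44/3] z:[21,22] -> miss, prune
    N17 x:[6,23/2] y:[11,14] z:[8,18] -> hit [11,23/2] leaf, test {P6(miss), P9(miss)}
  N16 x:[31/2,22] y:[10,21] z:[26,47] -> miss, prune

Visited [0, 2, 1, 6, 13, 8, 9, 4, 11, 12, 17, 16]. Tests: 12 box, 2 leaf. Nearest: miss.

== RESULT ==
2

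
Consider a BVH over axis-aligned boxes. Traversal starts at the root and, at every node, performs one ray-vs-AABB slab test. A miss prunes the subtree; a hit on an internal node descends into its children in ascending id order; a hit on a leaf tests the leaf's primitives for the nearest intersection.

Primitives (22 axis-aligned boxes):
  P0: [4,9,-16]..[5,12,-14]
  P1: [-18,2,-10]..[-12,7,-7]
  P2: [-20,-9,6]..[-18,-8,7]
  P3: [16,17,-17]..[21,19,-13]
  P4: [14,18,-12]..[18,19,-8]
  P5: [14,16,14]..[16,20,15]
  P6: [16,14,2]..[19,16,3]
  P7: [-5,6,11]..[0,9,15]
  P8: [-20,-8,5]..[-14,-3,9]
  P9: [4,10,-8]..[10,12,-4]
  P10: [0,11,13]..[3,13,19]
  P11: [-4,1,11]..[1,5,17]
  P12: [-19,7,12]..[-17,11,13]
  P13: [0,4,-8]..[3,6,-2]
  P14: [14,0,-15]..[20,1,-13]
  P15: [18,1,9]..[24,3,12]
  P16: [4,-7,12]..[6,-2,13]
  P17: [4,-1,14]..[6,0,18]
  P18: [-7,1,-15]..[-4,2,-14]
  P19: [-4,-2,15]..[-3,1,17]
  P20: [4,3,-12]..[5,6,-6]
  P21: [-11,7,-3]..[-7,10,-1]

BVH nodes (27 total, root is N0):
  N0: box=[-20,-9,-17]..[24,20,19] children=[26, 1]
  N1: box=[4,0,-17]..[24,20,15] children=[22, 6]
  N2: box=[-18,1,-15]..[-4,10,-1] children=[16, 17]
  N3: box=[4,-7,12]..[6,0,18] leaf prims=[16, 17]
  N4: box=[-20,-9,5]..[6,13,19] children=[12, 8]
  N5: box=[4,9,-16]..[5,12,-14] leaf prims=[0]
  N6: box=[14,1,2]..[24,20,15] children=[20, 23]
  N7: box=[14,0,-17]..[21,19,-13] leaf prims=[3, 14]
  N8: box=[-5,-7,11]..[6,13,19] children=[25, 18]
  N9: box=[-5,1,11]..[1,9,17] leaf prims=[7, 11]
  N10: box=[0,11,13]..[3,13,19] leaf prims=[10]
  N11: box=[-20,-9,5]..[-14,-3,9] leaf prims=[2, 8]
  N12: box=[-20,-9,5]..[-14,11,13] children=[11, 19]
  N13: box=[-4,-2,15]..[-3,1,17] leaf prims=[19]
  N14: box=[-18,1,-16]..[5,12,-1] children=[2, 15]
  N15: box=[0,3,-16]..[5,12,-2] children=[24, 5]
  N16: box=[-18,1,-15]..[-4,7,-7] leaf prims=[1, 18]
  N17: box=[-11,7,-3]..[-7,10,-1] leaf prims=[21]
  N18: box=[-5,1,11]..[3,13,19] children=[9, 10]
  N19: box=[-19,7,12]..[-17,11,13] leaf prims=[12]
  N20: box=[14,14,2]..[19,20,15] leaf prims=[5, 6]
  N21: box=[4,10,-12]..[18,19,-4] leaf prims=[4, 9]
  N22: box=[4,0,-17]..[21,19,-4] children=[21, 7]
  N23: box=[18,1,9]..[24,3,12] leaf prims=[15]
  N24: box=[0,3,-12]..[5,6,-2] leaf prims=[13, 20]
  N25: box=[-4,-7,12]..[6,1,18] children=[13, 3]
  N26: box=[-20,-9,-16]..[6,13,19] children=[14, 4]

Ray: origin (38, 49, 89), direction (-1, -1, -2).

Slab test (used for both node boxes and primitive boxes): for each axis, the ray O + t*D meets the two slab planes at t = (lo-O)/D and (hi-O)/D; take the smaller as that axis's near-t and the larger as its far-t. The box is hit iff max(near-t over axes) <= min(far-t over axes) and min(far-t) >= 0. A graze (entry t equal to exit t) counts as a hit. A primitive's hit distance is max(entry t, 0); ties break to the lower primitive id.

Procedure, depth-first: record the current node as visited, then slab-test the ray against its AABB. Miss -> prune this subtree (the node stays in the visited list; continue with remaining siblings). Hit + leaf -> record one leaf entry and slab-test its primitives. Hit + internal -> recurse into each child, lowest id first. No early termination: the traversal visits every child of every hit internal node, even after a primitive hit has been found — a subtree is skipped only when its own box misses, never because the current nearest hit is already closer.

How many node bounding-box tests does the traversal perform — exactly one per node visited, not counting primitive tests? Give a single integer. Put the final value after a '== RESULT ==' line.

Traverse from the root:
N0 x:[14,58] y:[29,58] z:[35,53] -> hit [35,53], descend [1, 26]
  N1 x:[14,34] y:[29,49] z:[37,53] -> miss, prune
  N26 x:[32,58] y:[36,58] z:[35,105/2] -> hit [36,105/2], descend [4, 14]
    N4 x:[32,58] y:[36,58] z:[35,42] -> hit [36,42], descend [8, 12]
      N8 x:[32,43] y:[36,56] z:[35,39] -> hit [36,39], descend [18, 25]
        N18 x:[35,43] y:[36,48] z:[35,39] -> hit [36,39], descend [9, 10]
          N9 x:[37,43] y:[40,48] z:[36,39] -> miss, prune
          N10 x:[35,38] y:[36,38] z:[35,38] -> hit [36,38] leaf, test {P10@t=36}
        N25 x:[32,42] y:[48,56] z:[71/2,77/2] -> miss, prune
      N12 x:[52,58] y:[38,58] z:[38,42] -> miss, prune
    N14 x:[33,56] y:[37,48] z:[45,105/2] -> hit [45,48], descend [2, 15]
      N2 x:[42,56] y:[39,48] z:[45,52] -> hit [45,48], descend [16, 17]
        N16 x:[42,56] y:[42,48] z:[48,52] -> hit [48,48] leaf, test {P1(miss), P18(miss)}
        N17 x:[45,49] y:[39,42] z:[45,46] -> miss, prune
      N15 x:[33,38] y:[37,46] z:[91/2,105/2] -> miss, prune

order=[0, 1, 26, 4, 8, 18, 9, 10, 25, 12, 14, 2, 16, 17, 15]  |boxes|=15  |leaves|=2  hit=P10

== RESULT ==
15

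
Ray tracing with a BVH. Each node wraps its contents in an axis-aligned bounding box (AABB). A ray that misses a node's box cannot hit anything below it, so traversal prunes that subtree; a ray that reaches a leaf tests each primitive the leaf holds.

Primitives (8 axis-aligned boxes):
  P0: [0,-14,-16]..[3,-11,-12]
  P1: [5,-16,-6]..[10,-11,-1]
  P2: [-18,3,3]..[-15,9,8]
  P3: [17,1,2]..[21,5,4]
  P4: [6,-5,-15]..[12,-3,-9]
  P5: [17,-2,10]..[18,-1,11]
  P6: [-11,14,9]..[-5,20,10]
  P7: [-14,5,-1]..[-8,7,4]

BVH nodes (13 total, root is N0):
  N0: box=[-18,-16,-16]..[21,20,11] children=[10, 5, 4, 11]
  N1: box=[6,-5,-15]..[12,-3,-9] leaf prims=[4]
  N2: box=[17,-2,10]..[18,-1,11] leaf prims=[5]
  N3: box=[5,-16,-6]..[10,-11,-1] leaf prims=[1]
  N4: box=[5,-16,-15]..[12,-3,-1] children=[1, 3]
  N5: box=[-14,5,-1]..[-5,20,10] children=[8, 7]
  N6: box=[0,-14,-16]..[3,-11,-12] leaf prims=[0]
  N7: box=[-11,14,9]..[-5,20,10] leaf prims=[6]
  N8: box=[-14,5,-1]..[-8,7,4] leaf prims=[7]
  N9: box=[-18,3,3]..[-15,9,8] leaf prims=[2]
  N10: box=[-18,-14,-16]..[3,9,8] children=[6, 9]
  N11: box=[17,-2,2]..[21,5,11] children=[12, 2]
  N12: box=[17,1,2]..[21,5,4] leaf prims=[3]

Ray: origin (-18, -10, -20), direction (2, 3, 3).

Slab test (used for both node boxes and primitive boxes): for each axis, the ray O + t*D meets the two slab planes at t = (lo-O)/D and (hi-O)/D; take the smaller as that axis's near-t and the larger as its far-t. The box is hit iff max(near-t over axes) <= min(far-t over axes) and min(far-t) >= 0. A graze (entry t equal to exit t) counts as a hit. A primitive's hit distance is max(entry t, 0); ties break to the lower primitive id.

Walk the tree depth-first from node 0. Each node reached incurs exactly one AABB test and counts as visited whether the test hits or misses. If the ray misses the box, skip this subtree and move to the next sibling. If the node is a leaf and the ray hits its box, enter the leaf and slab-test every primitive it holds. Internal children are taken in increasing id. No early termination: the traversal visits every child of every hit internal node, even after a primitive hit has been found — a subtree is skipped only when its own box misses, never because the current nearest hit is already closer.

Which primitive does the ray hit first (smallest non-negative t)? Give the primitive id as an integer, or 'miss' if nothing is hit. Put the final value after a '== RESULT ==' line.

Traverse from the root:
N0 x:[0,39/2] y:[-2,10] z:[4/3,31/3] -> hit [4/3,10], descend [4, 5, 10, 11]
  N4 x:[23/2,15] y:[-2,7/3] z:[5/3,19/3] -> miss, prune
  N5 x:[2,13/2] y:[5,10] z:[19/3,10] -> hit [19/3,13/2], descend [7, 8]
    N7 x:[7/2,13/2] y:[8,10] z:[29/3,10] -> miss, prune
    N8 x:[2,5] y:[5,17/3] z:[19/3,8] -> miss, prune
  N10 x:[0,21/2] y:[-4/3,19/3] z:[4/3,28/3] -> hit [4/3,19/3], descend [6, 9]
    N6 x:[9,21/2] y:[-4/3,-1/3] z:[4/3,8/3] -> miss, prune
    N9 x:[0,3/2] y:[13/3,19/3] z:[23/3,28/3] -> miss, prune
  N11 x:[35/2,39/2] y:[8/3,5] z:[22/3,31/3] -> miss, prune

order=[0, 4, 5, 7, 8, 10, 6, 9, 11]  |boxes|=9  |leaves|=0  hit=miss

== RESULT ==
miss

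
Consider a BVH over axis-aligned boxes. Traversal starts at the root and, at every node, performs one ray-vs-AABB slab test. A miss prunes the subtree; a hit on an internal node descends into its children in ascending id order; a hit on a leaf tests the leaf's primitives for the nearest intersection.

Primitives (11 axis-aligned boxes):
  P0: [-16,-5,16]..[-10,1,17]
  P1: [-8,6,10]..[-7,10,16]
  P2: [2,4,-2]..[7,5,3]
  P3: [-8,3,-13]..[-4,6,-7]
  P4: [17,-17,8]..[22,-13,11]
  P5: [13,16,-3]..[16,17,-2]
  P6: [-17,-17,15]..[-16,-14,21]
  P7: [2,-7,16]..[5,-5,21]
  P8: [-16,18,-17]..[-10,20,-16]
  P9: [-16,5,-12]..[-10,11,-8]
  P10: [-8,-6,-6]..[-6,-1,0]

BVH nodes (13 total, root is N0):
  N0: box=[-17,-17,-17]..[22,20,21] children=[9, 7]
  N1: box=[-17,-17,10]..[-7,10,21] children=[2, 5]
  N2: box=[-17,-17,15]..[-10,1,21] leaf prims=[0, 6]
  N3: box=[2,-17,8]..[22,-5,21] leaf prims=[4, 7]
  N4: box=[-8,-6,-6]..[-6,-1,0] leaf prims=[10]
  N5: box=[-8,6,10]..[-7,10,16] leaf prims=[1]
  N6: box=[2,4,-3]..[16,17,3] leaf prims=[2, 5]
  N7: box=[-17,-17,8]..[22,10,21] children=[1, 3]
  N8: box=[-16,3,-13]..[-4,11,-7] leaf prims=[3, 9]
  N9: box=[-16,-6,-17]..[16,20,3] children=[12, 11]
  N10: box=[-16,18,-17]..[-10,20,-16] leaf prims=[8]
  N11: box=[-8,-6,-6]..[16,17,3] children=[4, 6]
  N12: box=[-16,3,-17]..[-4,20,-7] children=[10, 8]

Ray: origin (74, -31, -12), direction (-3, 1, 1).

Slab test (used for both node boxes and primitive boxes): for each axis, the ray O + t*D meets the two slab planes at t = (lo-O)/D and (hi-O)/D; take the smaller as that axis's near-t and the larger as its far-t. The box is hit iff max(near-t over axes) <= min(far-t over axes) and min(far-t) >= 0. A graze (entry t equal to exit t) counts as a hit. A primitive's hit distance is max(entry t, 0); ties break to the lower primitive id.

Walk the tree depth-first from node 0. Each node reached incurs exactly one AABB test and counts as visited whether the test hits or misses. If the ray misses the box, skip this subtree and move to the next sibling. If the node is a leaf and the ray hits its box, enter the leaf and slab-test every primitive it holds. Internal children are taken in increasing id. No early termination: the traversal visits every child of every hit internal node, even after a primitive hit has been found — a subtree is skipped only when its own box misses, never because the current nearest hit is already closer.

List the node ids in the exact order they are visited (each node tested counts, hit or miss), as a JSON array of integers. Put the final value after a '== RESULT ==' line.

Walk:
N0 x:[52/3,91/3] y:[14,51] z:[-5,33] -> hit [52/3,91/3], descend [7, 9]
  N7 x:[52/3,91/3] y:[14,41] z:[20,33] -> hit [20,91/3], descend [1, 3]
    N1 x:[27,91/3] y:[14,41] z:[22,33] -> hit [27,91/3], descend [2, 5]
      N2 x:[28,91/3] y:[14,32] z:[27,33] -> hit [28,91/3] leaf, test {P0@t=28, P6(miss)}
      N5 x:[27,82/3] y:[37,41] z:[22,28] -> miss, prune
    N3 x:[52/3,24] y:[14,26] z:[20,33] -> hit [20,24] leaf, test {P4(miss), P7(miss)}
  N9 x:[58/3,30] y:[25,51] z:[-5,15] -> miss, prune

7 AABB tests over nodes [0, 7, 1, 2, 5, 3, 9]; 2 leaves entered; closest P0.

== RESULT ==
[0, 7, 1, 2, 5, 3, 9]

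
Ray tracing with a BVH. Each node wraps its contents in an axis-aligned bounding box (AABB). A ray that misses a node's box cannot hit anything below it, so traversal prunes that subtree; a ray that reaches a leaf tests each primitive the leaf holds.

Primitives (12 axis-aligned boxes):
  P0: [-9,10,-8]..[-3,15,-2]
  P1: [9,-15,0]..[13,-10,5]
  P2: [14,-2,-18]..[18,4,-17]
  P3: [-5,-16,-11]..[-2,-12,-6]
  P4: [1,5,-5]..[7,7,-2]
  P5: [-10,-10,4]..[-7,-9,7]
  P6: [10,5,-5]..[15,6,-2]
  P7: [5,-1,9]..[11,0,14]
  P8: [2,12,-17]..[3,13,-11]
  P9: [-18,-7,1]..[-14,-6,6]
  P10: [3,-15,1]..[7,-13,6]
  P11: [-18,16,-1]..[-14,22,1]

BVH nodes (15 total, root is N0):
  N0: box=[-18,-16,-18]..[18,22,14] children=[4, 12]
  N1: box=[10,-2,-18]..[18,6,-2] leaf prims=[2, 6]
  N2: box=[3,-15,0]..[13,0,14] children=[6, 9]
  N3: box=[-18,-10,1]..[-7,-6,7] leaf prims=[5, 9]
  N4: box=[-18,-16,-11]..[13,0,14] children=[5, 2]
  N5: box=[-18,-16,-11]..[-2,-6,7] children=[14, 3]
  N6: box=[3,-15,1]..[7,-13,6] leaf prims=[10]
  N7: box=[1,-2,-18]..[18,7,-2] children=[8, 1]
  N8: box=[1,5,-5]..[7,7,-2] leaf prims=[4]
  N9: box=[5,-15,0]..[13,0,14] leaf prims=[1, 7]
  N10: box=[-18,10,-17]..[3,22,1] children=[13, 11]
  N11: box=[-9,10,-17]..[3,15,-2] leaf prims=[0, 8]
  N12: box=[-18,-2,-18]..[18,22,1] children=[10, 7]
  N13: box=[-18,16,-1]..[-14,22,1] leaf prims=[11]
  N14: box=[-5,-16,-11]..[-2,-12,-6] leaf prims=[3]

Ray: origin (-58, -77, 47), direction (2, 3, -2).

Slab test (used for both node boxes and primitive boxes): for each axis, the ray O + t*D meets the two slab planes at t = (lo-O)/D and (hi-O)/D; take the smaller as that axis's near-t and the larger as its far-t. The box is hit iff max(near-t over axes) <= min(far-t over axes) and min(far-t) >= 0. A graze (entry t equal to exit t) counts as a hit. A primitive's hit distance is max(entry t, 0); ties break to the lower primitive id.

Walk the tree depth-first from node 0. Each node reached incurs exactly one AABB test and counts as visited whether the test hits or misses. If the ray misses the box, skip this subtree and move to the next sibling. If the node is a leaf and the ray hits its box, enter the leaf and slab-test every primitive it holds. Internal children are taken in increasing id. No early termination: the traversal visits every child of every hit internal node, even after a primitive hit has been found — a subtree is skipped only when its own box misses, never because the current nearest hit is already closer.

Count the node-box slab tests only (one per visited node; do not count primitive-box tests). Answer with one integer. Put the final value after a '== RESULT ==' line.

Traverse from the root:
N0 x:[20,38] y:[61/3,33] z:[33/2,65/2] -> hit [61/3,65/2], descend [4, 12]
  N4 x:[20,71/2] y:[61/3,77/3] z:[33/2,29] -> hit [61/3,77/3], descend [2, 5]
    N2 x:[61/2,71/2] y:[62/3,77/3] z:[33/2,47/2] -> miss, prune
    N5 x:[20,28] y:[61/3,71/3] z:[20,29] -> hit [61/3,71/3], descend [3, 14]
      N3 x:[20,51/2] y:[67/3,71/3] z:[20,23] -> hit [67/3,23] leaf, test {P5(miss), P9(miss)}
      N14 x:[53/2,28] y:[61/3,65/3] z:[53/2,29] -> miss, prune
  N12 x:[20,38] y:[25,33] z:[23,65/2] -> hit [25,65/2], descend [7, 10]
    N7 x:[59/2,38] y:[25,28] z:[49/2,65/2] -> miss, prune
    N10 x:[20,61/2] y:[29,33] z:[23,32] -> hit [29,61/2], descend [11, 13]
      N11 x:[49/2,61/2] y:[29,92/3] z:[49/2,32] -> hit [29,61/2] leaf, test {P0(miss), P8@t=30}
      N13 x:[20,22] y:[31,33] z:[23,24] -> miss, prune

order=[0, 4, 2, 5, 3, 14, 12, 7, 10, 11, 13]  |boxes|=11  |leaves|=2  hit=P8

== RESULT ==
11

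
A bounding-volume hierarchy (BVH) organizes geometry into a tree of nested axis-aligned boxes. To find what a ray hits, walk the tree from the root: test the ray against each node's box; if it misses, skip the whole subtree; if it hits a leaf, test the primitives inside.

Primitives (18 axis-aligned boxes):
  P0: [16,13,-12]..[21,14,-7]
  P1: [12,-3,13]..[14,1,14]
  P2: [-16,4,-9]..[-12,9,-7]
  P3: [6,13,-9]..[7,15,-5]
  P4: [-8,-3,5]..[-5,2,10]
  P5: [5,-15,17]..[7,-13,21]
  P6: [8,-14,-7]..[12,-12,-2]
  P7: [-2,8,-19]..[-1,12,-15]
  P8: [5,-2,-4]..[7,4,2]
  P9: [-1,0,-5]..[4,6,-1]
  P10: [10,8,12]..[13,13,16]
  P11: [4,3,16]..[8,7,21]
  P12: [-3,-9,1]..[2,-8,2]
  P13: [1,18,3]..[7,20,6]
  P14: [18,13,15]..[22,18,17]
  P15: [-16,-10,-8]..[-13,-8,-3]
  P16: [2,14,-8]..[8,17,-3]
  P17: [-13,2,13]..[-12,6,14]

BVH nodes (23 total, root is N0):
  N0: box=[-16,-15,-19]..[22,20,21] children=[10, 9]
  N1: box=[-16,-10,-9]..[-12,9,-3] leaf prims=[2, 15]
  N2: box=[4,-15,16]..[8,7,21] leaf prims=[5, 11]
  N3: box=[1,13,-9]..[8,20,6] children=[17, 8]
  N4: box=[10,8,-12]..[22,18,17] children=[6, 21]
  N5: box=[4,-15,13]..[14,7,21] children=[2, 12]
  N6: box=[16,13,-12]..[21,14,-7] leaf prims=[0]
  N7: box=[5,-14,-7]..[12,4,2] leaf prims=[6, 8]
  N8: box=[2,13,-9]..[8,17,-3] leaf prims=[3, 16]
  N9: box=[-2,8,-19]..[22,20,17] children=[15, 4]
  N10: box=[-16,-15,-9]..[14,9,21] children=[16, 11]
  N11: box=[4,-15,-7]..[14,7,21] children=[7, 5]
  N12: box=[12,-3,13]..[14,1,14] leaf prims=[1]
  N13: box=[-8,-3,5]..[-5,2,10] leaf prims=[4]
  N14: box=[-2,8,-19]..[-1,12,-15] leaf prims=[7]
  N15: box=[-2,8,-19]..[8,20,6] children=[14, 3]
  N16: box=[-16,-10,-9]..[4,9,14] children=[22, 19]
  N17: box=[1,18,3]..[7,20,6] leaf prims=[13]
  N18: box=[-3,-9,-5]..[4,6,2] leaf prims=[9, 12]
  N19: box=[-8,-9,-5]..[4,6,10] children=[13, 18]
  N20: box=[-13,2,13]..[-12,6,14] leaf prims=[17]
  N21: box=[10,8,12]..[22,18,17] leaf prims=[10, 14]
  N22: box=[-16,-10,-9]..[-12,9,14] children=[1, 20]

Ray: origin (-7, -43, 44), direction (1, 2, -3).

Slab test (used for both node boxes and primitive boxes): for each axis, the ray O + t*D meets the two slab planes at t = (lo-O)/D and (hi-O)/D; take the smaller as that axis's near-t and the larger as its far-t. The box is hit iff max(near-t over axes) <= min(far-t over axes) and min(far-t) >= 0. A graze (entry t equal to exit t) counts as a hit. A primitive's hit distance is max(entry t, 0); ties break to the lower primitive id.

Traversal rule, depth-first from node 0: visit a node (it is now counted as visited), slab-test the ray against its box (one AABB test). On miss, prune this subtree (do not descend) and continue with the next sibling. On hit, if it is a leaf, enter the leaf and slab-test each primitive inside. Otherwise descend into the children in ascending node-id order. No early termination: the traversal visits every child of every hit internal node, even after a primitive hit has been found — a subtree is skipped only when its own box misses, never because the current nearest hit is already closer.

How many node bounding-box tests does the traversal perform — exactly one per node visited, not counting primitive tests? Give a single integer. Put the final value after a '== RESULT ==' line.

Walk:
N0 x:[-9,29] y:[14,63/2] z:[23/3,21] -> hit [14,21], descend [9, 10]
  N9 x:[5,29] y:[51/2,63/2] z:[9,21] -> miss, prune
  N10 x:[-9,21] y:[14,26] z:[23/3,53/3] -> hit [14,53/3], descend [11, 16]
    N11 x:[11,21] y:[14,25] z:[23/3,17] -> hit [14,17], descend [5, 7]
      N5 x:[11,21] y:[14,25] z:[23/3,31/3] -> miss, prune
      N7 x:[12,19] y:[29/2,47/2] z:[14,17] -> hit [29/2,17] leaf, test {P6@t=46/3, P8(miss)}
    N16 x:[-9,11] y:[33/2,26] z:[10,53/3] -> miss, prune

7 AABB tests over nodes [0, 9, 10, 11, 5, 7, 16]; 1 leaf entered; closest P6.

== RESULT ==
7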